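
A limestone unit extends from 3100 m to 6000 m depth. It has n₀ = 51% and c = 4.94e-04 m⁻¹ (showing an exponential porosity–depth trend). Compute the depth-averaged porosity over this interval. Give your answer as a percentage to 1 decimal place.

5.9%

Working in km (1 km = 1000 m; c in km⁻¹ = c in m⁻¹ × 1000):
⟨n⟩ = (1/(z₂−z₁)) ∫ n₀ e^(−cz) dz = n₀·(e^(−c·z₁) − e^(−c·z₂)) / (c·(z₂−z₁))
e^(−0.494×3.1) = 0.2162; e^(−0.494×6) = 0.0516
⟨n⟩ = 0.51 × (0.2162 − 0.0516) / (0.494 × 2.9) = 0.51 × 0.1149 = 0.0586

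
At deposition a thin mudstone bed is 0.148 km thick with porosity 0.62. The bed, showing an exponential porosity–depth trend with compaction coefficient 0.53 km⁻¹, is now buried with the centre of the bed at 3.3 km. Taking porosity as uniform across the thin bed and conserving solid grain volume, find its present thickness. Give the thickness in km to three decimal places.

0.063 km

Porosity at 3.3 km: n = 0.62·exp(−0.53×3.3) = 0.1078
Solid-volume conservation: h(1−n) = h₀(1−n₀) ⇒ h = h₀·(1−n₀)/(1−n)
h = 0.148 × (1 − 0.62)/(1 − 0.1078) = 0.148 × 0.4259 = 0.0630 km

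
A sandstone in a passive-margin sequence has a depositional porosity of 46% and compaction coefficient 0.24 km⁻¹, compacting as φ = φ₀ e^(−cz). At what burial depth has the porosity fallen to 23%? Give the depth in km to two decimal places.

2.89 km

Invert Athy's law: z = ln(φ₀/φ) / c
z = ln(0.46/0.23) / 0.24 = ln(2) / 0.24 = 0.6931 / 0.24 = 2.888 km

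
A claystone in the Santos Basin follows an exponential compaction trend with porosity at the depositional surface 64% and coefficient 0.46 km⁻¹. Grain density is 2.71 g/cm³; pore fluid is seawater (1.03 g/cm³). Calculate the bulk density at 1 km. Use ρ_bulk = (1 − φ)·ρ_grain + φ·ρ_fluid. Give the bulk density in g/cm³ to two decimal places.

Porosity at depth: phi = 0.64·exp(−0.46×1) = 0.64×0.6313 = 0.4040
Bulk density: ρ_b = (1−phi)ρ_g + phi·ρ_f = 0.5960×2.71 + 0.4040×1.03
       = 1.615 + 0.416 = 2.031 g/cm³

2.03 g/cm³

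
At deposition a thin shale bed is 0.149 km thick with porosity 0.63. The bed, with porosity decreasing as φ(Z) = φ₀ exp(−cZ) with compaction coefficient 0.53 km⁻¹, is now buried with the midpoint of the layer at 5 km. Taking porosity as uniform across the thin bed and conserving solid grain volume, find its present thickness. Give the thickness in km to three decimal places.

0.058 km

Porosity at 5 km: φ = 0.63·exp(−0.53×5) = 0.0445
Solid-volume conservation: h(1−φ) = h₀(1−φ₀) ⇒ h = h₀·(1−φ₀)/(1−φ)
h = 0.149 × (1 − 0.63)/(1 − 0.0445) = 0.149 × 0.3872 = 0.0577 km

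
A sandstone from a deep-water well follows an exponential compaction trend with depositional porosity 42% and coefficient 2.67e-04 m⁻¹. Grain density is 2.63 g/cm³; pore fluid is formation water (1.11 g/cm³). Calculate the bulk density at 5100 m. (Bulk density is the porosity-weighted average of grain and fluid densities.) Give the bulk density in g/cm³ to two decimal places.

2.47 g/cm³

Working in km (1 km = 1000 m; k in km⁻¹ = k in m⁻¹ × 1000):
Porosity at depth: phi = 0.42·exp(−0.267×5.1) = 0.42×0.2562 = 0.1076
Bulk density: ρ_b = (1−phi)ρ_g + phi·ρ_f = 0.8924×2.63 + 0.1076×1.11
       = 2.347 + 0.119 = 2.466 g/cm³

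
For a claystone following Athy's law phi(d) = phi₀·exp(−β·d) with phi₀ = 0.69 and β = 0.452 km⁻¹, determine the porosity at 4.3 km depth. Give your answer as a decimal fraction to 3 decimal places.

0.099

phi = phi₀·exp(−β·d) = 0.69 × exp(−0.452 × 4.3) = 0.69 × exp(−1.944)
  = 0.69 × 0.1432 = 0.0988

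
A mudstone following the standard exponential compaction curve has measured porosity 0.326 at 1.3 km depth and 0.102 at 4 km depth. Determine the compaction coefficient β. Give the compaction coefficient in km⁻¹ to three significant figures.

Athy: phi(z) = phi₀ e^(−βz) ⇒ phi₁/phi₂ = e^{β(z₂−z₁)} ⇒ β = ln(phi₁/phi₂)/(z₂−z₁)
β = ln(0.326/0.102) / (4 − 1.3) = ln(3.196) / 2.7 = 1.1619 / 2.7 = 0.4303 km⁻¹

0.430 km⁻¹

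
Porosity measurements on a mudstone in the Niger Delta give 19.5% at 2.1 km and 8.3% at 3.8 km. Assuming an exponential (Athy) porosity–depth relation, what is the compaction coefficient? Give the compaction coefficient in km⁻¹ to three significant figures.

0.502 km⁻¹

Athy: phi(d) = phi₀ e^(−kd) ⇒ phi₁/phi₂ = e^{k(d₂−d₁)} ⇒ k = ln(phi₁/phi₂)/(d₂−d₁)
k = ln(0.195/0.083) / (3.8 − 2.1) = ln(2.349) / 1.7 = 0.8542 / 1.7 = 0.5024 km⁻¹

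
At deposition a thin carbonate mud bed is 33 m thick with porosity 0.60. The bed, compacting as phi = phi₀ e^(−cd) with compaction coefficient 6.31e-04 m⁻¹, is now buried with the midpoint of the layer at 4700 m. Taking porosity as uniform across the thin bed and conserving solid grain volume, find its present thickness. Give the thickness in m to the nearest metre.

Working in km (1 km = 1000 m; c in km⁻¹ = c in m⁻¹ × 1000):
Porosity at 4.7 km: phi = 0.6·exp(−0.631×4.7) = 0.0309
Solid-volume conservation: h(1−phi) = h₀(1−phi₀) ⇒ h = h₀·(1−phi₀)/(1−phi)
h = 0.033 × (1 − 0.6)/(1 − 0.0309) = 0.033 × 0.4128 = 0.0136 km

14 m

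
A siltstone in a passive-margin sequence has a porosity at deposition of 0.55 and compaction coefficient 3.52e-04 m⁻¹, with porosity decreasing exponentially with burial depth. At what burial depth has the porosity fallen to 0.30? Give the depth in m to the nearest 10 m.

Working in km (1 km = 1000 m; k in km⁻¹ = k in m⁻¹ × 1000):
Invert Athy's law: Z = ln(φ₀/φ) / k
Z = ln(0.55/0.3) / 0.352 = ln(1.833) / 0.352 = 0.6061 / 0.352 = 1.722 km

1720 m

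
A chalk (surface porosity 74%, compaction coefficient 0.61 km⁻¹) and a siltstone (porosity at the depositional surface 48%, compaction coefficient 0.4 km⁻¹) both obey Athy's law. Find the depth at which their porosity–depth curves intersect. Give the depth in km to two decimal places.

2.06 km

Set phi₀ₐ e^(−kₐZ) = phi₀ᵦ e^(−kᵦZ) ⇒ ln(phi₀ₐ/phi₀ᵦ) = (kₐ − kᵦ)·Z
Z = ln(0.74/0.48) / (0.61 − 0.4) = 0.4329 / 0.21 = 2.061 km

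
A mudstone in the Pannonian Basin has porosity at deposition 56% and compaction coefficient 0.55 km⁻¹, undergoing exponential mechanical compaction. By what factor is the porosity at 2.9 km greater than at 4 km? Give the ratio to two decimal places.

φ(Z₁)/φ(Z₂) = e^(−k·Z₁)/e^(−k·Z₂) = e^{k(Z₂−Z₁)}
= exp(0.55 × 1.1) = exp(0.605) = 1.8313

1.83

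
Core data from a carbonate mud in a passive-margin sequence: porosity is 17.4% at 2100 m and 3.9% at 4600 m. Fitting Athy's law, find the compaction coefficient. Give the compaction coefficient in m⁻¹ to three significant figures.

0.000598 m⁻¹

Working in km (1 km = 1000 m; β in km⁻¹ = β in m⁻¹ × 1000):
Athy: phi(z) = phi₀ e^(−βz) ⇒ phi₁/phi₂ = e^{β(z₂−z₁)} ⇒ β = ln(phi₁/phi₂)/(z₂−z₁)
β = ln(0.174/0.039) / (4.6 − 2.1) = ln(4.462) / 2.5 = 1.4955 / 2.5 = 0.5982 km⁻¹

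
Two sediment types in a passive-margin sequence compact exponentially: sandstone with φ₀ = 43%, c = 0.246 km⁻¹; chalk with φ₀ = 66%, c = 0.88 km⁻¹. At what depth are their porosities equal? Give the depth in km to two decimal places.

Set φ₀ₐ e^(−cₐZ) = φ₀ᵦ e^(−cᵦZ) ⇒ ln(φ₀ₐ/φ₀ᵦ) = (cₐ − cᵦ)·Z
Z = ln(0.43/0.66) / (0.246 − 0.88) = -0.4285 / -0.634 = 0.676 km

0.68 km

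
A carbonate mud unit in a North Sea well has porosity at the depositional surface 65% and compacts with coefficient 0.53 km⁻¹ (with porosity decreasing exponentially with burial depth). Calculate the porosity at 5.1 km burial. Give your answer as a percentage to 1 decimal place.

4.4%

phi = phi₀·exp(−c·Z) = 0.65 × exp(−0.53 × 5.1) = 0.65 × exp(−2.703)
  = 0.65 × 0.0670 = 0.0436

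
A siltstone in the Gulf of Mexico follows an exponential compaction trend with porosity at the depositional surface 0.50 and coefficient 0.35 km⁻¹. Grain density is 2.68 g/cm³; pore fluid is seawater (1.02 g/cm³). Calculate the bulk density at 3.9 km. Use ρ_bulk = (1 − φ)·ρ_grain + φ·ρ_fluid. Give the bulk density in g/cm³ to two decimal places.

Porosity at depth: φ = 0.5·exp(−0.35×3.9) = 0.5×0.2554 = 0.1277
Bulk density: ρ_b = (1−φ)ρ_g + φ·ρ_f = 0.8723×2.68 + 0.1277×1.02
       = 2.338 + 0.130 = 2.468 g/cm³

2.47 g/cm³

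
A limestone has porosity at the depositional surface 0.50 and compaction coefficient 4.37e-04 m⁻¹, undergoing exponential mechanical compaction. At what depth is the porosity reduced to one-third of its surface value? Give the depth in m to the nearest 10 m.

Working in km (1 km = 1000 m; c in km⁻¹ = c in m⁻¹ × 1000):
phi/phi₀ = 1/3 ⇒ exp(−c·Z) = 1/3 ⇒ Z = ln(3) / c
Z = 1.0986 / 0.437 = 2.514 km

2510 m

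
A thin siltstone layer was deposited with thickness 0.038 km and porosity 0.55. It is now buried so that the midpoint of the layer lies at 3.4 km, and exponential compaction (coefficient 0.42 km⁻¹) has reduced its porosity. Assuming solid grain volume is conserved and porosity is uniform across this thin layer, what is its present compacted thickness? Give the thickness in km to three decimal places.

0.020 km

Porosity at 3.4 km: φ = 0.55·exp(−0.42×3.4) = 0.1319
Solid-volume conservation: h(1−φ) = h₀(1−φ₀) ⇒ h = h₀·(1−φ₀)/(1−φ)
h = 0.038 × (1 − 0.55)/(1 − 0.1319) = 0.038 × 0.5184 = 0.0197 km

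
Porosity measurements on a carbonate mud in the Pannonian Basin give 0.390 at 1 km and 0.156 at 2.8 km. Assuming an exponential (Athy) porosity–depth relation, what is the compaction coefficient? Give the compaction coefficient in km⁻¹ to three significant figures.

0.509 km⁻¹

Athy: φ(d) = φ₀ e^(−kd) ⇒ φ₁/φ₂ = e^{k(d₂−d₁)} ⇒ k = ln(φ₁/φ₂)/(d₂−d₁)
k = ln(0.39/0.156) / (2.8 − 1) = ln(2.5) / 1.8 = 0.9163 / 1.8 = 0.5091 km⁻¹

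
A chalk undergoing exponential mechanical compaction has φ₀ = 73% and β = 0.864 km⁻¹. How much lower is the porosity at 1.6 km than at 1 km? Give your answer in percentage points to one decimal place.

φ(1) = 0.73·e^(−0.864×1) = 0.3077
φ(1.6) = 0.73·e^(−0.864×1.6) = 0.1832
Δφ = 0.3077 − 0.1832 = 0.1245

12.4 percentage points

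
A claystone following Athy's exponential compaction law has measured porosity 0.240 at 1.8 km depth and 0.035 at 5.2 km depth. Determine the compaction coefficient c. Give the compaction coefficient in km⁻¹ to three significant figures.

0.566 km⁻¹

Athy: n(d) = n₀ e^(−cd) ⇒ n₁/n₂ = e^{c(d₂−d₁)} ⇒ c = ln(n₁/n₂)/(d₂−d₁)
c = ln(0.24/0.035) / (5.2 − 1.8) = ln(6.857) / 3.4 = 1.9253 / 3.4 = 0.5663 km⁻¹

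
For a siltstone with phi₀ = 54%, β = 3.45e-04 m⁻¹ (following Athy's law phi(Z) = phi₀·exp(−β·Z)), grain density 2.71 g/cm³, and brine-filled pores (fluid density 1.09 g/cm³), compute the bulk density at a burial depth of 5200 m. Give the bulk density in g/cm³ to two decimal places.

2.56 g/cm³

Working in km (1 km = 1000 m; β in km⁻¹ = β in m⁻¹ × 1000):
Porosity at depth: phi = 0.54·exp(−0.345×5.2) = 0.54×0.1663 = 0.0898
Bulk density: ρ_b = (1−phi)ρ_g + phi·ρ_f = 0.9102×2.71 + 0.0898×1.09
       = 2.467 + 0.098 = 2.565 g/cm³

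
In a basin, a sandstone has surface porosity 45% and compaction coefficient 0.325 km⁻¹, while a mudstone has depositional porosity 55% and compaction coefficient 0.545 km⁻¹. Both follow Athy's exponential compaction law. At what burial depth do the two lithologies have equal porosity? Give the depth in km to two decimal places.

0.91 km

Set n₀ₐ e^(−kₐd) = n₀ᵦ e^(−kᵦd) ⇒ ln(n₀ₐ/n₀ᵦ) = (kₐ − kᵦ)·d
d = ln(0.45/0.55) / (0.325 − 0.545) = -0.2007 / -0.22 = 0.912 km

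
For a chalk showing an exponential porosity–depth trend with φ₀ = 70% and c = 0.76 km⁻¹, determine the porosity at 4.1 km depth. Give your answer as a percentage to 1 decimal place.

3.1%

φ = φ₀·exp(−c·Z) = 0.7 × exp(−0.76 × 4.1) = 0.7 × exp(−3.116)
  = 0.7 × 0.0443 = 0.0310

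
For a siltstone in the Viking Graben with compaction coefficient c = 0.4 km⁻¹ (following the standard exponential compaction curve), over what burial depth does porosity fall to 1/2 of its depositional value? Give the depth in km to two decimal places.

n/n₀ = 1/2 ⇒ exp(−c·z) = 1/2 ⇒ z = ln(2) / c
z = 0.6931 / 0.4 = 1.733 km

1.73 km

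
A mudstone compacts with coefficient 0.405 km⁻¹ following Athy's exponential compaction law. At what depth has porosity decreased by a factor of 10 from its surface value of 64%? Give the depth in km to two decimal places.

φ/φ₀ = 1/10 ⇒ exp(−k·d) = 1/10 ⇒ d = ln(10) / k
d = 2.3026 / 0.405 = 5.685 km

5.69 km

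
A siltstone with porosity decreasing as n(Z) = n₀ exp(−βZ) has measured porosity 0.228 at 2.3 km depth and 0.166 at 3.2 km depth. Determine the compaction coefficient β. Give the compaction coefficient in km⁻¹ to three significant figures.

Athy: n(Z) = n₀ e^(−βZ) ⇒ n₁/n₂ = e^{β(Z₂−Z₁)} ⇒ β = ln(n₁/n₂)/(Z₂−Z₁)
β = ln(0.228/0.166) / (3.2 − 2.3) = ln(1.373) / 0.9 = 0.3174 / 0.9 = 0.3526 km⁻¹

0.353 km⁻¹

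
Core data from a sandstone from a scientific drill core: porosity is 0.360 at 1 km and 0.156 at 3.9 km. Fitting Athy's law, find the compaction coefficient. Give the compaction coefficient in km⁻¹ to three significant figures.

0.288 km⁻¹

Athy: φ(d) = φ₀ e^(−cd) ⇒ φ₁/φ₂ = e^{c(d₂−d₁)} ⇒ c = ln(φ₁/φ₂)/(d₂−d₁)
c = ln(0.36/0.156) / (3.9 − 1) = ln(2.308) / 2.9 = 0.8362 / 2.9 = 0.2884 km⁻¹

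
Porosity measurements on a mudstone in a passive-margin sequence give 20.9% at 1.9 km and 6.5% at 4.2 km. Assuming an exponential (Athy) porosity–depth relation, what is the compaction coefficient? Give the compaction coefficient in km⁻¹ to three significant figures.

0.508 km⁻¹

Athy: n(d) = n₀ e^(−kd) ⇒ n₁/n₂ = e^{k(d₂−d₁)} ⇒ k = ln(n₁/n₂)/(d₂−d₁)
k = ln(0.209/0.065) / (4.2 − 1.9) = ln(3.215) / 2.3 = 1.1679 / 2.3 = 0.5078 km⁻¹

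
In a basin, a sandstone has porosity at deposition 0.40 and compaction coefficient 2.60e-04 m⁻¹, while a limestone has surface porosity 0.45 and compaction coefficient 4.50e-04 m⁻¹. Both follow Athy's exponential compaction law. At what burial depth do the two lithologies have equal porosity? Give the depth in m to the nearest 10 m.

Working in km (1 km = 1000 m; k in km⁻¹ = k in m⁻¹ × 1000):
Set φ₀ₐ e^(−kₐd) = φ₀ᵦ e^(−kᵦd) ⇒ ln(φ₀ₐ/φ₀ᵦ) = (kₐ − kᵦ)·d
d = ln(0.4/0.45) / (0.26 − 0.45) = -0.1178 / -0.19 = 0.620 km

620 m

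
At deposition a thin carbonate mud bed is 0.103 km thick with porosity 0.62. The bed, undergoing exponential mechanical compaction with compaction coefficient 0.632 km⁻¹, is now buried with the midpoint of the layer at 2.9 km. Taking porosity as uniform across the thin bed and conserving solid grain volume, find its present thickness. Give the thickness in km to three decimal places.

Porosity at 2.9 km: φ = 0.62·exp(−0.632×2.9) = 0.0992
Solid-volume conservation: h(1−φ) = h₀(1−φ₀) ⇒ h = h₀·(1−φ₀)/(1−φ)
h = 0.103 × (1 − 0.62)/(1 − 0.0992) = 0.103 × 0.4218 = 0.0434 km

0.043 km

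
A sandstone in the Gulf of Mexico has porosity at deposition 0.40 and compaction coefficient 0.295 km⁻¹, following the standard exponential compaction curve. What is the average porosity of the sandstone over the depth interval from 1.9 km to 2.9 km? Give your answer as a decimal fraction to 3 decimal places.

0.198

⟨φ⟩ = (1/(Z₂−Z₁)) ∫ φ₀ e^(−cZ) dZ = φ₀·(e^(−c·Z₁) − e^(−c·Z₂)) / (c·(Z₂−Z₁))
e^(−0.295×1.9) = 0.5709; e^(−0.295×2.9) = 0.4251
⟨φ⟩ = 0.4 × (0.5709 − 0.4251) / (0.295 × 1) = 0.4 × 0.4944 = 0.1978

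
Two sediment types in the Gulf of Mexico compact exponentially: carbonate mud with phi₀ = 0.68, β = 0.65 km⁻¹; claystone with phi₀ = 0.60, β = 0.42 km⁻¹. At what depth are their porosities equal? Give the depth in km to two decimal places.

Set phi₀ₐ e^(−βₐz) = phi₀ᵦ e^(−βᵦz) ⇒ ln(phi₀ₐ/phi₀ᵦ) = (βₐ − βᵦ)·z
z = ln(0.68/0.6) / (0.65 − 0.42) = 0.1252 / 0.23 = 0.544 km

0.54 km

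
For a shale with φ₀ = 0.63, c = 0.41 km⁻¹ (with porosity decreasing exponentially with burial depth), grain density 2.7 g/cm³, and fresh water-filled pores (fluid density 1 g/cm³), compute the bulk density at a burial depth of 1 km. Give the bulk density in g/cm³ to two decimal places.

1.99 g/cm³

Porosity at depth: φ = 0.63·exp(−0.41×1) = 0.63×0.6637 = 0.4181
Bulk density: ρ_b = (1−φ)ρ_g + φ·ρ_f = 0.5819×2.7 + 0.4181×1
       = 1.571 + 0.418 = 1.989 g/cm³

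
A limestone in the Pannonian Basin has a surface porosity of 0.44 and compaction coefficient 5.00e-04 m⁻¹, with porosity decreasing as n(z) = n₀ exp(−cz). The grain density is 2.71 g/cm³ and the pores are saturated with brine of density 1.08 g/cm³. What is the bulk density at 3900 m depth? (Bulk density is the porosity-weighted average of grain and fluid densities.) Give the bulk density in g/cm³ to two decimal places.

Working in km (1 km = 1000 m; c in km⁻¹ = c in m⁻¹ × 1000):
Porosity at depth: n = 0.44·exp(−0.5×3.9) = 0.44×0.1423 = 0.0626
Bulk density: ρ_b = (1−n)ρ_g + n·ρ_f = 0.9374×2.71 + 0.0626×1.08
       = 2.540 + 0.068 = 2.608 g/cm³

2.61 g/cm³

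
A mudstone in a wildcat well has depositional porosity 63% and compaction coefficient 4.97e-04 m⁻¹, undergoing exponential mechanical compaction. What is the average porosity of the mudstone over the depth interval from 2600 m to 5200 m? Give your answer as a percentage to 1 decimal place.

Working in km (1 km = 1000 m; β in km⁻¹ = β in m⁻¹ × 1000):
⟨n⟩ = (1/(d₂−d₁)) ∫ n₀ e^(−βd) dd = n₀·(e^(−β·d₁) − e^(−β·d₂)) / (β·(d₂−d₁))
e^(−0.497×2.6) = 0.2747; e^(−0.497×5.2) = 0.0754
⟨n⟩ = 0.63 × (0.2747 − 0.0754) / (0.497 × 2.6) = 0.63 × 0.1542 = 0.0971

9.7%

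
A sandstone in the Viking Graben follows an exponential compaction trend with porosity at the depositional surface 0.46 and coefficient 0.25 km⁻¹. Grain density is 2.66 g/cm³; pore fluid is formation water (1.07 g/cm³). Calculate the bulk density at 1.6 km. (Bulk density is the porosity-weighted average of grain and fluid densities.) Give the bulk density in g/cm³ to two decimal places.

Porosity at depth: phi = 0.46·exp(−0.25×1.6) = 0.46×0.6703 = 0.3083
Bulk density: ρ_b = (1−phi)ρ_g + phi·ρ_f = 0.6917×2.66 + 0.3083×1.07
       = 1.840 + 0.330 = 2.170 g/cm³

2.17 g/cm³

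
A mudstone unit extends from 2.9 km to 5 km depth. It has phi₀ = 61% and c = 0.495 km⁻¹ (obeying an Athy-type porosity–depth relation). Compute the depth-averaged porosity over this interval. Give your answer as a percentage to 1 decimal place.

⟨phi⟩ = (1/(Z₂−Z₁)) ∫ phi₀ e^(−cZ) dZ = phi₀·(e^(−c·Z₁) − e^(−c·Z₂)) / (c·(Z₂−Z₁))
e^(−0.495×2.9) = 0.2380; e^(−0.495×5) = 0.0842
⟨phi⟩ = 0.61 × (0.2380 − 0.0842) / (0.495 × 2.1) = 0.61 × 0.1480 = 0.0903

9.0%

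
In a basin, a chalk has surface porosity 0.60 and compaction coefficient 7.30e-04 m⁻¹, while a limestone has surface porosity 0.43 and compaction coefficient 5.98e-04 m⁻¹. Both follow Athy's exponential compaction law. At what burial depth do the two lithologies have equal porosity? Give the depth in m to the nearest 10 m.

Working in km (1 km = 1000 m; c in km⁻¹ = c in m⁻¹ × 1000):
Set n₀ₐ e^(−cₐZ) = n₀ᵦ e^(−cᵦZ) ⇒ ln(n₀ₐ/n₀ᵦ) = (cₐ − cᵦ)·Z
Z = ln(0.6/0.43) / (0.73 − 0.598) = 0.3331 / 0.132 = 2.524 km

2520 m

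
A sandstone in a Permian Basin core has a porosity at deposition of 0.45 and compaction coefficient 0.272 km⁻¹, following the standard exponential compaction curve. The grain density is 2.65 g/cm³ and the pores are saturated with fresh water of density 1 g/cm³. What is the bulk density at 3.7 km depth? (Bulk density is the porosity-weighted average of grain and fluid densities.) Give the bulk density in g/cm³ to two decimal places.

2.38 g/cm³

Porosity at depth: phi = 0.45·exp(−0.272×3.7) = 0.45×0.3655 = 0.1645
Bulk density: ρ_b = (1−phi)ρ_g + phi·ρ_f = 0.8355×2.65 + 0.1645×1
       = 2.214 + 0.164 = 2.379 g/cm³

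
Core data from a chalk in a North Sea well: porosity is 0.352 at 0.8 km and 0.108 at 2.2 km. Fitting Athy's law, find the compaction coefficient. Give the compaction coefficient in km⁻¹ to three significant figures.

0.844 km⁻¹

Athy: n(d) = n₀ e^(−βd) ⇒ n₁/n₂ = e^{β(d₂−d₁)} ⇒ β = ln(n₁/n₂)/(d₂−d₁)
β = ln(0.352/0.108) / (2.2 − 0.8) = ln(3.259) / 1.4 = 1.1815 / 1.4 = 0.8439 km⁻¹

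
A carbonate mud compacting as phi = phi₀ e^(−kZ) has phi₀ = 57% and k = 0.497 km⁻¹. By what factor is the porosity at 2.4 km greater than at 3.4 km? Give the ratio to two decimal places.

phi(Z₁)/phi(Z₂) = e^(−k·Z₁)/e^(−k·Z₂) = e^{k(Z₂−Z₁)}
= exp(0.497 × 1) = exp(0.497) = 1.6438

1.64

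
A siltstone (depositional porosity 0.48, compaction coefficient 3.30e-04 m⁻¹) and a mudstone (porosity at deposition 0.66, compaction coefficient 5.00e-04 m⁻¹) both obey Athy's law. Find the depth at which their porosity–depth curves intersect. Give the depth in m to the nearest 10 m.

Working in km (1 km = 1000 m; β in km⁻¹ = β in m⁻¹ × 1000):
Set phi₀ₐ e^(−βₐz) = phi₀ᵦ e^(−βᵦz) ⇒ ln(phi₀ₐ/phi₀ᵦ) = (βₐ − βᵦ)·z
z = ln(0.48/0.66) / (0.33 − 0.5) = -0.3185 / -0.17 = 1.873 km

1870 m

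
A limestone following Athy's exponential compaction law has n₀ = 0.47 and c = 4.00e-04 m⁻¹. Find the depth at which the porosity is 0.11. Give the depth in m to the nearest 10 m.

Working in km (1 km = 1000 m; c in km⁻¹ = c in m⁻¹ × 1000):
Invert Athy's law: Z = ln(n₀/n) / c
Z = ln(0.47/0.11) / 0.4 = ln(4.273) / 0.4 = 1.4523 / 0.4 = 3.631 km

3630 m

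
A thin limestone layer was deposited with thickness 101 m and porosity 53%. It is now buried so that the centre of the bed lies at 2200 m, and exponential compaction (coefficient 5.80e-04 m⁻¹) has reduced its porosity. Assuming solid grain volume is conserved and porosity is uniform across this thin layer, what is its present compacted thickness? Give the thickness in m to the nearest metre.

Working in km (1 km = 1000 m; β in km⁻¹ = β in m⁻¹ × 1000):
Porosity at 2.2 km: φ = 0.53·exp(−0.58×2.2) = 0.1480
Solid-volume conservation: h(1−φ) = h₀(1−φ₀) ⇒ h = h₀·(1−φ₀)/(1−φ)
h = 0.101 × (1 − 0.53)/(1 − 0.1480) = 0.101 × 0.5516 = 0.0557 km

56 m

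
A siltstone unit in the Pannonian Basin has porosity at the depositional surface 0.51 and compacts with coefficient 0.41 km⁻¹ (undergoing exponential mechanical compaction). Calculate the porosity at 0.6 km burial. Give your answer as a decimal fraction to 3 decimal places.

phi = phi₀·exp(−β·Z) = 0.51 × exp(−0.41 × 0.6) = 0.51 × exp(−0.246)
  = 0.51 × 0.7819 = 0.3988

0.399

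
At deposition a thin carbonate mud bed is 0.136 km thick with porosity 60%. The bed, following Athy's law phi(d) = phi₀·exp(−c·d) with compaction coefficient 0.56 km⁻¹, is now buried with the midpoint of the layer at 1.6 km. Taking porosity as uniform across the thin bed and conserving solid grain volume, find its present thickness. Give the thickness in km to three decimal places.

Porosity at 1.6 km: phi = 0.6·exp(−0.56×1.6) = 0.2449
Solid-volume conservation: h(1−phi) = h₀(1−phi₀) ⇒ h = h₀·(1−phi₀)/(1−phi)
h = 0.136 × (1 − 0.6)/(1 − 0.2449) = 0.136 × 0.5297 = 0.0720 km

0.072 km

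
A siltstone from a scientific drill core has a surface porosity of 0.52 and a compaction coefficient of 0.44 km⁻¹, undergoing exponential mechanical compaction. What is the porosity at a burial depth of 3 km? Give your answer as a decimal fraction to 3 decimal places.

0.139

φ = φ₀·exp(−k·z) = 0.52 × exp(−0.44 × 3) = 0.52 × exp(−1.32)
  = 0.52 × 0.2671 = 0.1389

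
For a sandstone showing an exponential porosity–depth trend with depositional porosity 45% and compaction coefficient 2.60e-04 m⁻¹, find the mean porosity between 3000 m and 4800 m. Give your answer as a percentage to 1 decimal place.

16.5%

Working in km (1 km = 1000 m; β in km⁻¹ = β in m⁻¹ × 1000):
⟨n⟩ = (1/(d₂−d₁)) ∫ n₀ e^(−βd) dd = n₀·(e^(−β·d₁) − e^(−β·d₂)) / (β·(d₂−d₁))
e^(−0.26×3) = 0.4584; e^(−0.26×4.8) = 0.2871
⟨n⟩ = 0.45 × (0.4584 − 0.2871) / (0.26 × 1.8) = 0.45 × 0.3661 = 0.1647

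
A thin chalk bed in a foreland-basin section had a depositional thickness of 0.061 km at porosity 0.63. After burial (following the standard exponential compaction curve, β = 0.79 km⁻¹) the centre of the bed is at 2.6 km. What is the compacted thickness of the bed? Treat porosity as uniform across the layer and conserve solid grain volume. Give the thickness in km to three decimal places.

0.025 km

Porosity at 2.6 km: phi = 0.63·exp(−0.79×2.6) = 0.0808
Solid-volume conservation: h(1−phi) = h₀(1−phi₀) ⇒ h = h₀·(1−phi₀)/(1−phi)
h = 0.061 × (1 − 0.63)/(1 − 0.0808) = 0.061 × 0.4025 = 0.0246 km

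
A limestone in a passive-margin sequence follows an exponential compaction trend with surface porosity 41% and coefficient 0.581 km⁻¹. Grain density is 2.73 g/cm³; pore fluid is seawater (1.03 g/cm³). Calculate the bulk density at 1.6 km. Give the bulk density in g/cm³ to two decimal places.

2.45 g/cm³

Porosity at depth: phi = 0.41·exp(−0.581×1.6) = 0.41×0.3947 = 0.1618
Bulk density: ρ_b = (1−phi)ρ_g + phi·ρ_f = 0.8382×2.73 + 0.1618×1.03
       = 2.288 + 0.167 = 2.455 g/cm³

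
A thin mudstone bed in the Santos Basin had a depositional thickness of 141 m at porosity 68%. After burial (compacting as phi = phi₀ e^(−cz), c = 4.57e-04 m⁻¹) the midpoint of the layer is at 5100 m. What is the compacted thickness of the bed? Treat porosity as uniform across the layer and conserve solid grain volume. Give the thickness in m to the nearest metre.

48 m

Working in km (1 km = 1000 m; c in km⁻¹ = c in m⁻¹ × 1000):
Porosity at 5.1 km: phi = 0.68·exp(−0.457×5.1) = 0.0661
Solid-volume conservation: h(1−phi) = h₀(1−phi₀) ⇒ h = h₀·(1−phi₀)/(1−phi)
h = 0.141 × (1 − 0.68)/(1 − 0.0661) = 0.141 × 0.3427 = 0.0483 km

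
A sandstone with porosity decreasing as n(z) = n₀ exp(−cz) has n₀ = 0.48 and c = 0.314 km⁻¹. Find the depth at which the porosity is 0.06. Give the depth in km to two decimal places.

Invert Athy's law: z = ln(n₀/n) / c
z = ln(0.48/0.06) / 0.314 = ln(8) / 0.314 = 2.0794 / 0.314 = 6.622 km

6.62 km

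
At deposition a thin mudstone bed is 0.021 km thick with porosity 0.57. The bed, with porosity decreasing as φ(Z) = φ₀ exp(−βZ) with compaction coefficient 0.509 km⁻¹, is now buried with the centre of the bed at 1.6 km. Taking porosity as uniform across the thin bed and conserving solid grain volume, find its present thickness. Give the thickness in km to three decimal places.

Porosity at 1.6 km: φ = 0.57·exp(−0.509×1.6) = 0.2525
Solid-volume conservation: h(1−φ) = h₀(1−φ₀) ⇒ h = h₀·(1−φ₀)/(1−φ)
h = 0.021 × (1 − 0.57)/(1 − 0.2525) = 0.021 × 0.5752 = 0.0121 km

0.012 km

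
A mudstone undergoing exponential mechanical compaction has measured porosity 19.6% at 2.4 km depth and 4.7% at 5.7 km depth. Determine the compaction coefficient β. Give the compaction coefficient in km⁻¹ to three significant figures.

Athy: n(d) = n₀ e^(−βd) ⇒ n₁/n₂ = e^{β(d₂−d₁)} ⇒ β = ln(n₁/n₂)/(d₂−d₁)
β = ln(0.196/0.047) / (5.7 − 2.4) = ln(4.17) / 3.3 = 1.4280 / 3.3 = 0.4327 km⁻¹

0.433 km⁻¹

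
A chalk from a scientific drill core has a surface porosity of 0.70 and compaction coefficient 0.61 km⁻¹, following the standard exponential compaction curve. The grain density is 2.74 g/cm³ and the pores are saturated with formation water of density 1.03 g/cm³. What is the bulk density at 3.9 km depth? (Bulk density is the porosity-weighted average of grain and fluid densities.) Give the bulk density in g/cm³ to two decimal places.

2.63 g/cm³

Porosity at depth: phi = 0.7·exp(−0.61×3.9) = 0.7×0.0926 = 0.0649
Bulk density: ρ_b = (1−phi)ρ_g + phi·ρ_f = 0.9351×2.74 + 0.0649×1.03
       = 2.562 + 0.067 = 2.629 g/cm³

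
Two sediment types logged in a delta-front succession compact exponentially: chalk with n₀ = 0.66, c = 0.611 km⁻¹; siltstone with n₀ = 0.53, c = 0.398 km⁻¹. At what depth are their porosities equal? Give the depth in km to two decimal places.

1.03 km

Set n₀ₐ e^(−cₐz) = n₀ᵦ e^(−cᵦz) ⇒ ln(n₀ₐ/n₀ᵦ) = (cₐ − cᵦ)·z
z = ln(0.66/0.53) / (0.611 − 0.398) = 0.2194 / 0.213 = 1.030 km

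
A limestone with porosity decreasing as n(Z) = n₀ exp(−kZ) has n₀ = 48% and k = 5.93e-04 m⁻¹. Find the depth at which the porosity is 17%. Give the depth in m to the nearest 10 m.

1750 m

Working in km (1 km = 1000 m; k in km⁻¹ = k in m⁻¹ × 1000):
Invert Athy's law: Z = ln(n₀/n) / k
Z = ln(0.48/0.17) / 0.593 = ln(2.824) / 0.593 = 1.0380 / 0.593 = 1.750 km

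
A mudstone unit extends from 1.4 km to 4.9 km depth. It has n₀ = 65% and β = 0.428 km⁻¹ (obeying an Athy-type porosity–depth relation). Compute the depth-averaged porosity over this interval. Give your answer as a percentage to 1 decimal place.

18.5%

⟨n⟩ = (1/(z₂−z₁)) ∫ n₀ e^(−βz) dz = n₀·(e^(−β·z₁) − e^(−β·z₂)) / (β·(z₂−z₁))
e^(−0.428×1.4) = 0.5493; e^(−0.428×4.9) = 0.1228
⟨n⟩ = 0.65 × (0.5493 − 0.1228) / (0.428 × 3.5) = 0.65 × 0.2847 = 0.1850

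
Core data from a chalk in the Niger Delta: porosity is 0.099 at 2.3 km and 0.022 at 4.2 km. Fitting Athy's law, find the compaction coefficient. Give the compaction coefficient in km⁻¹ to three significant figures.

Athy: n(z) = n₀ e^(−βz) ⇒ n₁/n₂ = e^{β(z₂−z₁)} ⇒ β = ln(n₁/n₂)/(z₂−z₁)
β = ln(0.099/0.022) / (4.2 − 2.3) = ln(4.5) / 1.9 = 1.5041 / 1.9 = 0.7916 km⁻¹

0.792 km⁻¹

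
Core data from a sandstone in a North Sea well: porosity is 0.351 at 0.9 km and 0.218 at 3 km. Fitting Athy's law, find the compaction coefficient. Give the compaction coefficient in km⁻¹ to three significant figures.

0.227 km⁻¹

Athy: φ(Z) = φ₀ e^(−kZ) ⇒ φ₁/φ₂ = e^{k(Z₂−Z₁)} ⇒ k = ln(φ₁/φ₂)/(Z₂−Z₁)
k = ln(0.351/0.218) / (3 − 0.9) = ln(1.61) / 2.1 = 0.4763 / 2.1 = 0.2268 km⁻¹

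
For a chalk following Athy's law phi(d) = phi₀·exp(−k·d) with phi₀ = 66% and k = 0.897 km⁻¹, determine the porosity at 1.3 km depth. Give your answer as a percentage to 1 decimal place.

phi = phi₀·exp(−k·d) = 0.66 × exp(−0.897 × 1.3) = 0.66 × exp(−1.166)
  = 0.66 × 0.3116 = 0.2056

20.6%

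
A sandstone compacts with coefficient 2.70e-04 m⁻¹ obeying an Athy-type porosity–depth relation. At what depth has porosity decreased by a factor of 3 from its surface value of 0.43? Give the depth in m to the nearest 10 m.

Working in km (1 km = 1000 m; c in km⁻¹ = c in m⁻¹ × 1000):
phi/phi₀ = 1/3 ⇒ exp(−c·d) = 1/3 ⇒ d = ln(3) / c
d = 1.0986 / 0.27 = 4.069 km

4070 m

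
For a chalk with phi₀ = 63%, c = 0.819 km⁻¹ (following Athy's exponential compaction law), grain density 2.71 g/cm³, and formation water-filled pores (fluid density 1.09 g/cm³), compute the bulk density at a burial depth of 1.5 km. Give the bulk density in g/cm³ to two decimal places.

2.41 g/cm³

Porosity at depth: phi = 0.63·exp(−0.819×1.5) = 0.63×0.2927 = 0.1844
Bulk density: ρ_b = (1−phi)ρ_g + phi·ρ_f = 0.8156×2.71 + 0.1844×1.09
       = 2.210 + 0.201 = 2.411 g/cm³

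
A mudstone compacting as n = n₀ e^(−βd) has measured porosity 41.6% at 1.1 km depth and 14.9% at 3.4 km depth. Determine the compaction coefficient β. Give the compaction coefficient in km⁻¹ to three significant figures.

Athy: n(d) = n₀ e^(−βd) ⇒ n₁/n₂ = e^{β(d₂−d₁)} ⇒ β = ln(n₁/n₂)/(d₂−d₁)
β = ln(0.416/0.149) / (3.4 − 1.1) = ln(2.792) / 2.3 = 1.0267 / 2.3 = 0.4464 km⁻¹

0.446 km⁻¹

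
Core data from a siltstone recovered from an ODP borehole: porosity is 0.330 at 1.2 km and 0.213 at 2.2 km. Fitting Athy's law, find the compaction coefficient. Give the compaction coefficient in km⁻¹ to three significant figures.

0.438 km⁻¹

Athy: φ(Z) = φ₀ e^(−cZ) ⇒ φ₁/φ₂ = e^{c(Z₂−Z₁)} ⇒ c = ln(φ₁/φ₂)/(Z₂−Z₁)
c = ln(0.33/0.213) / (2.2 − 1.2) = ln(1.549) / 1 = 0.4378 / 1 = 0.4378 km⁻¹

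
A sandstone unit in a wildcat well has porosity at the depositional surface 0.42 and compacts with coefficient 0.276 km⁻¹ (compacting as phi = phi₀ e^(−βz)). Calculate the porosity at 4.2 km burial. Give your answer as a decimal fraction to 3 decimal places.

phi = phi₀·exp(−β·z) = 0.42 × exp(−0.276 × 4.2) = 0.42 × exp(−1.159)
  = 0.42 × 0.3137 = 0.1318

0.132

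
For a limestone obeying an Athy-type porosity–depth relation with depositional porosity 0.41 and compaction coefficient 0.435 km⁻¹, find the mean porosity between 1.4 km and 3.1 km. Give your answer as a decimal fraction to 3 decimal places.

⟨φ⟩ = (1/(z₂−z₁)) ∫ φ₀ e^(−cz) dz = φ₀·(e^(−c·z₁) − e^(−c·z₂)) / (c·(z₂−z₁))
e^(−0.435×1.4) = 0.5439; e^(−0.435×3.1) = 0.2596
⟨φ⟩ = 0.41 × (0.5439 − 0.2596) / (0.435 × 1.7) = 0.41 × 0.3844 = 0.1576

0.158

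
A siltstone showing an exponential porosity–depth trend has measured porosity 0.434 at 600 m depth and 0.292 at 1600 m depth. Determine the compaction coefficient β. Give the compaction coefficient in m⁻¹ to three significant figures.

0.000396 m⁻¹

Working in km (1 km = 1000 m; β in km⁻¹ = β in m⁻¹ × 1000):
Athy: n(Z) = n₀ e^(−βZ) ⇒ n₁/n₂ = e^{β(Z₂−Z₁)} ⇒ β = ln(n₁/n₂)/(Z₂−Z₁)
β = ln(0.434/0.292) / (1.6 − 0.6) = ln(1.486) / 1 = 0.3963 / 1 = 0.3963 km⁻¹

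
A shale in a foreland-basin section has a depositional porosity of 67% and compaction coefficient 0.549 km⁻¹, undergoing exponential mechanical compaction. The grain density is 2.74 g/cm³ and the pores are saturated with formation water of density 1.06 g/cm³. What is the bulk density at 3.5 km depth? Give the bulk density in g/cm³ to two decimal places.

Porosity at depth: phi = 0.67·exp(−0.549×3.5) = 0.67×0.1464 = 0.0981
Bulk density: ρ_b = (1−phi)ρ_g + phi·ρ_f = 0.9019×2.74 + 0.0981×1.06
       = 2.471 + 0.104 = 2.575 g/cm³

2.58 g/cm³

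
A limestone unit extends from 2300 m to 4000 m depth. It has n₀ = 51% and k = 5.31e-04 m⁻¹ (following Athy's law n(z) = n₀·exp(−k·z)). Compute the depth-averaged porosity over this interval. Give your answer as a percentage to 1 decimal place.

9.9%

Working in km (1 km = 1000 m; k in km⁻¹ = k in m⁻¹ × 1000):
⟨n⟩ = (1/(z₂−z₁)) ∫ n₀ e^(−kz) dz = n₀·(e^(−k·z₁) − e^(−k·z₂)) / (k·(z₂−z₁))
e^(−0.531×2.3) = 0.2948; e^(−0.531×4) = 0.1196
⟨n⟩ = 0.51 × (0.2948 − 0.1196) / (0.531 × 1.7) = 0.51 × 0.1942 = 0.0990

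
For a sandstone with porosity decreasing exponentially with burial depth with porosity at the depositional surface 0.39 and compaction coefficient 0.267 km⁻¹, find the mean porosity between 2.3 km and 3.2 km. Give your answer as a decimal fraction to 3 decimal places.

0.188

⟨n⟩ = (1/(Z₂−Z₁)) ∫ n₀ e^(−βZ) dZ = n₀·(e^(−β·Z₁) − e^(−β·Z₂)) / (β·(Z₂−Z₁))
e^(−0.267×2.3) = 0.5411; e^(−0.267×3.2) = 0.4255
⟨n⟩ = 0.39 × (0.5411 − 0.4255) / (0.267 × 0.9) = 0.39 × 0.4810 = 0.1876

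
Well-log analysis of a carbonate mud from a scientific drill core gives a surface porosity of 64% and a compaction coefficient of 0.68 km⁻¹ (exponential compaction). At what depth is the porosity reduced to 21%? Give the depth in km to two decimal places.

1.64 km

Invert Athy's law: z = ln(phi₀/phi) / k
z = ln(0.64/0.21) / 0.68 = ln(3.048) / 0.68 = 1.1144 / 0.68 = 1.639 km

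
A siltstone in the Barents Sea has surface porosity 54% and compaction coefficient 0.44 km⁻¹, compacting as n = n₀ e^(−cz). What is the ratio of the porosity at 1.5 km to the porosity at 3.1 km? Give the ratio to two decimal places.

2.02

n(z₁)/n(z₂) = e^(−c·z₁)/e^(−c·z₂) = e^{c(z₂−z₁)}
= exp(0.44 × 1.6) = exp(0.704) = 2.0218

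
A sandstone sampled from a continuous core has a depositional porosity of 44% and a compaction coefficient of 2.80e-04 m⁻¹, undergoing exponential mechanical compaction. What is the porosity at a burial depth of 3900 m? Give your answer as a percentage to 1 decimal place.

14.8%

Working in km (1 km = 1000 m; β in km⁻¹ = β in m⁻¹ × 1000):
phi = phi₀·exp(−β·Z) = 0.44 × exp(−0.28 × 3.9) = 0.44 × exp(−1.092)
  = 0.44 × 0.3355 = 0.1476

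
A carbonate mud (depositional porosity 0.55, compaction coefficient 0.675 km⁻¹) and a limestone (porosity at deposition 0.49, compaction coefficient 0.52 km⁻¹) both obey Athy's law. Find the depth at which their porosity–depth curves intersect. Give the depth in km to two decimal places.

0.75 km

Set phi₀ₐ e^(−βₐd) = phi₀ᵦ e^(−βᵦd) ⇒ ln(phi₀ₐ/phi₀ᵦ) = (βₐ − βᵦ)·d
d = ln(0.55/0.49) / (0.675 − 0.52) = 0.1155 / 0.155 = 0.745 km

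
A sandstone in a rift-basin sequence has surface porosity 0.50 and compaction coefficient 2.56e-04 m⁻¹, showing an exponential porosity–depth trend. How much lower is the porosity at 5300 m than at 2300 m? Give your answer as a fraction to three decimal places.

0.149

Working in km (1 km = 1000 m; k in km⁻¹ = k in m⁻¹ × 1000):
n(2.3) = 0.5·e^(−0.256×2.3) = 0.2775
n(5.3) = 0.5·e^(−0.256×5.3) = 0.1287
Δn = 0.2775 − 0.1287 = 0.1488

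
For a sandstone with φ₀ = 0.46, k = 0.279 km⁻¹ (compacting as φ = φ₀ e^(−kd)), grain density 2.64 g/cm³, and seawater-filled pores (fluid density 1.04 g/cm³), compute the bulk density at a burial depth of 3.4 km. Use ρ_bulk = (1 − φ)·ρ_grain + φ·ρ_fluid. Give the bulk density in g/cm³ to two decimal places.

2.35 g/cm³

Porosity at depth: φ = 0.46·exp(−0.279×3.4) = 0.46×0.3873 = 0.1782
Bulk density: ρ_b = (1−φ)ρ_g + φ·ρ_f = 0.8218×2.64 + 0.1782×1.04
       = 2.170 + 0.185 = 2.355 g/cm³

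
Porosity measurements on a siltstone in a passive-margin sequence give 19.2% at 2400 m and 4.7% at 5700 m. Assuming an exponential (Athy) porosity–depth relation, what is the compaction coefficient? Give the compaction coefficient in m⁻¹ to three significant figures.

Working in km (1 km = 1000 m; c in km⁻¹ = c in m⁻¹ × 1000):
Athy: φ(z) = φ₀ e^(−cz) ⇒ φ₁/φ₂ = e^{c(z₂−z₁)} ⇒ c = ln(φ₁/φ₂)/(z₂−z₁)
c = ln(0.192/0.047) / (5.7 − 2.4) = ln(4.085) / 3.3 = 1.4073 / 3.3 = 0.4265 km⁻¹

0.000426 m⁻¹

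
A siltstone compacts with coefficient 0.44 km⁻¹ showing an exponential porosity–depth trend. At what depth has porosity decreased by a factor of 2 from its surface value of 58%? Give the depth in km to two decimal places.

φ/φ₀ = 1/2 ⇒ exp(−β·z) = 1/2 ⇒ z = ln(2) / β
z = 0.6931 / 0.44 = 1.575 km

1.58 km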